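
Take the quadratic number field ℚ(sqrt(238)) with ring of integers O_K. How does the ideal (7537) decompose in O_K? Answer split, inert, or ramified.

p splits

d = 238 ≡ 2 (mod 4), so O_K = ℤ[√238] and disc(K) = 4d = 952.
7537 ∤ 952, so 7537 is unramified.
Compute (238/7537) via Euler: 238^((7537-1)/2) mod 7537 = 1, so (238/7537) = 1.
(238/7537) = 1, so 7537 splits.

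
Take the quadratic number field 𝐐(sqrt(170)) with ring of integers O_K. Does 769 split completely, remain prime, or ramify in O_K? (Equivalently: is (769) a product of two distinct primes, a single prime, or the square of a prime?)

170 mod 4 = 2, hence disc K = 4·170 = 680 and O_K = ℤ[√170].
Since gcd(769, 680) = 1 the prime 769 does not ramify.
Legendre symbol by Euler's criterion: (170/769) ≡ 170^384 ≡ 1 (mod 769), i.e. (170/769) = 1.
Legendre symbol 1 ⇒ 769 is split.

split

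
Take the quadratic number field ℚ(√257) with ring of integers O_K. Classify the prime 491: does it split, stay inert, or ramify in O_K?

splits completely

Since 257 ≡ 1 mod 4, the ring of integers is ℤ[(1+√257)/2] with discriminant 257.
Since gcd(491, 257) = 1 the prime 491 does not ramify.
Compute (257/491) via Euler: 257^((491-1)/2) mod 491 = 1, so (257/491) = 1.
(257/491) = 1, so 491 splits.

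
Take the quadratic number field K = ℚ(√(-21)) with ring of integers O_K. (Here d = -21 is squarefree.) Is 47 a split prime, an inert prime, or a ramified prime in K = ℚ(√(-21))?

-21 mod 4 = 3, hence disc K = 4·(-21) = -84 and O_K = ℤ[√-21].
Since gcd(47, -84) = 1 the prime 47 does not ramify.
Compute (-21/47) via Euler: 26^((47-1)/2) mod 47 = 46, so (-21/47) = -1.
Legendre symbol -1 ⇒ 47 is inert.

inert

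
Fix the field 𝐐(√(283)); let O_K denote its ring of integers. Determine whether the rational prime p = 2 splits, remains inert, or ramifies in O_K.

283 mod 4 = 3, hence disc K = 4·283 = 1132 and O_K = ℤ[√283].
disc(K) = 1132 = 2·566, so p = 2 is ramified.

2 is ramified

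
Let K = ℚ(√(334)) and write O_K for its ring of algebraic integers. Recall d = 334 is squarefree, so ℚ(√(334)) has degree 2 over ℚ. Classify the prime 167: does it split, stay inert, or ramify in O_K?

334 mod 4 = 2, hence disc K = 4·334 = 1336 and O_K = ℤ[√334].
167 divides disc(K) = 1336, so 167 ramifies.

ramified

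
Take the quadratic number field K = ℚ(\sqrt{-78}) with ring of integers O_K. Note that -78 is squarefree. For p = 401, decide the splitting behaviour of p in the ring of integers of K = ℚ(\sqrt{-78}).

split — (401) = 𝔭₁𝔭₂ with 𝔭₁ ≠ 𝔭₂

Since -78 ≢ 1 mod 4, the ring of integers is ℤ[√-78] with discriminant 4·(-78) = -312.
Since gcd(401, -312) = 1 the prime 401 does not ramify.
(-78/401) = 323^200 mod 401 = 1, giving Legendre symbol 1.
(-78/401) = 1, so 401 splits.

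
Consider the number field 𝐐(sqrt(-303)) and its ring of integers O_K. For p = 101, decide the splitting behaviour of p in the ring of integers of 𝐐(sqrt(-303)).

ramifies in O_K

d = -303 ≡ 1 (mod 4), so O_K = ℤ[(1+√-303)/2] and disc(K) = d = -303.
101 divides disc(K) = -303, so 101 ramifies.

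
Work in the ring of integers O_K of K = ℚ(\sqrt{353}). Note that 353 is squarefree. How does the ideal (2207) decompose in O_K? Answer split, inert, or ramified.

d = 353 ≡ 1 (mod 4), so O_K = ℤ[(1+√353)/2] and disc(K) = d = 353.
2207 ∤ 353, so 2207 is unramified.
Legendre symbol by Euler's criterion: (353/2207) ≡ 353^1103 ≡ 2206 (mod 2207), i.e. (353/2207) = -1.
Legendre symbol -1 ⇒ 2207 is inert.

inert — (2207) stays prime in O_K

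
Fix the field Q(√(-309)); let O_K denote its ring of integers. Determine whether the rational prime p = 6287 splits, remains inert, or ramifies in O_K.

splits completely

-309 mod 4 = 3, hence disc K = 4·(-309) = -1236 and O_K = ℤ[√-309].
disc(K) = -1236 is not divisible by 6287; 6287 is unramified.
(-309/6287) = 5978^3143 mod 6287 = 1, giving Legendre symbol 1.
Legendre symbol 1 ⇒ 6287 is split.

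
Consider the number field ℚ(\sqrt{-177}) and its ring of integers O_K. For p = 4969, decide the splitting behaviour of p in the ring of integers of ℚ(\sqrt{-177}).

inert — (4969) stays prime in O_K

Since -177 ≢ 1 mod 4, the ring of integers is ℤ[√-177] with discriminant 4·(-177) = -708.
Since gcd(4969, -708) = 1 the prime 4969 does not ramify.
Legendre symbol by Euler's criterion: (-177/4969) ≡ (-177)^2484 ≡ 4968 (mod 4969), i.e. (-177/4969) = -1.
(-177/4969) = -1, so 4969 is inert.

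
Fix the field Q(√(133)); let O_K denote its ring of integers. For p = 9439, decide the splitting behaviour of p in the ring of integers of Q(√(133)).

split — (9439) = 𝔭₁𝔭₂ with 𝔭₁ ≠ 𝔭₂

Since 133 ≡ 1 mod 4, the ring of integers is ℤ[(1+√133)/2] with discriminant 133.
Since gcd(9439, 133) = 1 the prime 9439 does not ramify.
Legendre symbol by Euler's criterion: (133/9439) ≡ 133^4719 ≡ 1 (mod 9439), i.e. (133/9439) = 1.
Legendre symbol 1 ⇒ 9439 is split.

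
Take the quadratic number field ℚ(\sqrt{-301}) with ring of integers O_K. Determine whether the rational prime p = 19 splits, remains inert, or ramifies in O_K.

Since -301 ≢ 1 mod 4, the ring of integers is ℤ[√-301] with discriminant 4·(-301) = -1204.
Since gcd(19, -1204) = 1 the prime 19 does not ramify.
Compute (-301/19) via Euler: 3^((19-1)/2) mod 19 = 18, so (-301/19) = -1.
d is a non-residue mod p, hence 19 remains inert in O_K.

remains prime (inert)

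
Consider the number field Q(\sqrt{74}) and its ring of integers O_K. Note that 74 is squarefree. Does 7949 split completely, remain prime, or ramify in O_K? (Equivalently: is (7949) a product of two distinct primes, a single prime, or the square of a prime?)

d = 74 ≡ 2 (mod 4), so O_K = ℤ[√74] and disc(K) = 4d = 296.
7949 ∤ 296, so 7949 is unramified.
Legendre symbol by Euler's criterion: (74/7949) ≡ 74^3974 ≡ 1 (mod 7949), i.e. (74/7949) = 1.
d is a quadratic residue mod p, hence 7949 splits in O_K.

7949 splits in O_K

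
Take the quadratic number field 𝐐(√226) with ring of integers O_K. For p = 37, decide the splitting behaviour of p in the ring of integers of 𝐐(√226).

226 mod 4 = 2, hence disc K = 4·226 = 904 and O_K = ℤ[√226].
disc(K) = 904 is not divisible by 37; 37 is unramified.
Compute (226/37) via Euler: 4^((37-1)/2) mod 37 = 1, so (226/37) = 1.
d is a quadratic residue mod p, hence 37 splits in O_K.

split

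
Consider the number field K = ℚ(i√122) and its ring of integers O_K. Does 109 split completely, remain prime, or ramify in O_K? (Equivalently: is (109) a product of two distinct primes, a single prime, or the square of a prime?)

p is inert

Since -122 ≢ 1 mod 4, the ring of integers is ℤ[√-122] with discriminant 4·(-122) = -488.
disc(K) = -488 is not divisible by 109; 109 is unramified.
Euler's criterion: (-122)^54 mod 109 = 108. Thus (-122|109) = -1.
(-122/109) = -1, so 109 is inert.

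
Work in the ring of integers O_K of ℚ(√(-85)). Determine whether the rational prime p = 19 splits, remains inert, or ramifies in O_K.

d = -85 ≡ 3 (mod 4), so O_K = ℤ[√-85] and disc(K) = 4d = -340.
disc(K) = -340 is not divisible by 19; 19 is unramified.
(-85/19) = 10^9 mod 19 = 18, giving Legendre symbol -1.
d is a non-residue mod p, hence 19 remains inert in O_K.

remains prime (inert)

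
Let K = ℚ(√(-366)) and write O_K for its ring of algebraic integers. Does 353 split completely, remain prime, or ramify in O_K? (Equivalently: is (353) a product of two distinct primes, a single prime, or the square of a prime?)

remains prime (inert)

Since -366 ≢ 1 mod 4, the ring of integers is ℤ[√-366] with discriminant 4·(-366) = -1464.
disc(K) = -1464 is not divisible by 353; 353 is unramified.
Legendre symbol by Euler's criterion: (-366/353) ≡ (-366)^176 ≡ 352 (mod 353), i.e. (-366/353) = -1.
Legendre symbol -1 ⇒ 353 is inert.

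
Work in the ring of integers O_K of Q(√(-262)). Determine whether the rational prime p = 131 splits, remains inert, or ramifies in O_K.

-262 mod 4 = 2, hence disc K = 4·(-262) = -1048 and O_K = ℤ[√-262].
131 divides disc(K) = -1048, so 131 ramifies.

ramified — (131) = 𝔭²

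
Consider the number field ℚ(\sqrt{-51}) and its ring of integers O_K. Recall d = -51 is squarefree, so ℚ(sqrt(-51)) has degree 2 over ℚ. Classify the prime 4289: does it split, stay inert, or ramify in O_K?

split — (4289) = 𝔭₁𝔭₂ with 𝔭₁ ≠ 𝔭₂

Since -51 ≡ 1 mod 4, the ring of integers is ℤ[(1+√-51)/2] with discriminant -51.
4289 ∤ -51, so 4289 is unramified.
Euler's criterion: (-51)^2144 mod 4289 = 1. Thus (-51|4289) = 1.
(-51/4289) = 1, so 4289 splits.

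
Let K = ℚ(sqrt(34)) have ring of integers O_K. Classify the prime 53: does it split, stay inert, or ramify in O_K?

inert — (53) stays prime in O_K

34 mod 4 = 2, hence disc K = 4·34 = 136 and O_K = ℤ[√34].
Since gcd(53, 136) = 1 the prime 53 does not ramify.
(34/53) = 34^26 mod 53 = 52, giving Legendre symbol -1.
Legendre symbol -1 ⇒ 53 is inert.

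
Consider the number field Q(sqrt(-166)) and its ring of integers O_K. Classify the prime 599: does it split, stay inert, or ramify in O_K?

Since -166 ≢ 1 mod 4, the ring of integers is ℤ[√-166] with discriminant 4·(-166) = -664.
disc(K) = -664 is not divisible by 599; 599 is unramified.
Compute (-166/599) via Euler: 433^((599-1)/2) mod 599 = 598, so (-166/599) = -1.
d is a non-residue mod p, hence 599 remains inert in O_K.

inert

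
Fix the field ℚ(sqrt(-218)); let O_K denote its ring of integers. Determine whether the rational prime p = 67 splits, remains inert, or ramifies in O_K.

-218 mod 4 = 2, hence disc K = 4·(-218) = -872 and O_K = ℤ[√-218].
disc(K) = -872 is not divisible by 67; 67 is unramified.
Euler's criterion: (-218)^33 mod 67 = 66. Thus (-218|67) = -1.
Legendre symbol -1 ⇒ 67 is inert.

remains prime (inert)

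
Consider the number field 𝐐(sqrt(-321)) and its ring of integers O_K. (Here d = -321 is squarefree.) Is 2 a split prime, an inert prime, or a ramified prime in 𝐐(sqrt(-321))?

d = -321 ≡ 3 (mod 4), so O_K = ℤ[√-321] and disc(K) = 4d = -1284.
disc(K) = -1284 = 2·(-642), so p = 2 is ramified.

ramified — (2) = 𝔭²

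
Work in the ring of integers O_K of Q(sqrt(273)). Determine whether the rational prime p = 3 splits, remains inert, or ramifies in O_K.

d = 273 ≡ 1 (mod 4), so O_K = ℤ[(1+√273)/2] and disc(K) = d = 273.
Ramification test: 3 | 273. The prime 3 ramifies in K.

ramified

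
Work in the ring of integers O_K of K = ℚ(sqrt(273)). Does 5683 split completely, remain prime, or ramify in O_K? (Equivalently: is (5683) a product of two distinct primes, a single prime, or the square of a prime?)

d = 273 ≡ 1 (mod 4), so O_K = ℤ[(1+√273)/2] and disc(K) = d = 273.
5683 ∤ 273, so 5683 is unramified.
Legendre symbol by Euler's criterion: (273/5683) ≡ 273^2841 ≡ 1 (mod 5683), i.e. (273/5683) = 1.
Legendre symbol 1 ⇒ 5683 is split.

splits completely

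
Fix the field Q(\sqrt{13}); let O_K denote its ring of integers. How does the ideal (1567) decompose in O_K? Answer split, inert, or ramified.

d = 13 ≡ 1 (mod 4), so O_K = ℤ[(1+√13)/2] and disc(K) = d = 13.
disc(K) = 13 is not divisible by 1567; 1567 is unramified.
Compute (13/1567) via Euler: 13^((1567-1)/2) mod 1567 = 1566, so (13/1567) = -1.
(13/1567) = -1, so 1567 is inert.

inert — (1567) stays prime in O_K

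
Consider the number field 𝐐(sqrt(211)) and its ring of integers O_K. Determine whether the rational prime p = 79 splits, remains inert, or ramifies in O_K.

Since 211 ≢ 1 mod 4, the ring of integers is ℤ[√211] with discriminant 4·211 = 844.
79 ∤ 844, so 79 is unramified.
Legendre symbol by Euler's criterion: (211/79) ≡ 211^39 ≡ 78 (mod 79), i.e. (211/79) = -1.
d is a non-residue mod p, hence 79 remains inert in O_K.

79 remains inert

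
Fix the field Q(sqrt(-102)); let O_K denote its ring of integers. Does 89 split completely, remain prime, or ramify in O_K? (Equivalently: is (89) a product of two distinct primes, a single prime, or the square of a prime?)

d = -102 ≡ 2 (mod 4), so O_K = ℤ[√-102] and disc(K) = 4d = -408.
Since gcd(89, -408) = 1 the prime 89 does not ramify.
Compute (-102/89) via Euler: 76^((89-1)/2) mod 89 = 88, so (-102/89) = -1.
Legendre symbol -1 ⇒ 89 is inert.

p is inert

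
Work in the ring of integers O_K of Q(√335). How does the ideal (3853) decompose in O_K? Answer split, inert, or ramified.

335 mod 4 = 3, hence disc K = 4·335 = 1340 and O_K = ℤ[√335].
3853 ∤ 1340, so 3853 is unramified.
(335/3853) = 335^1926 mod 3853 = 1, giving Legendre symbol 1.
Legendre symbol 1 ⇒ 3853 is split.

split — (3853) = 𝔭₁𝔭₂ with 𝔭₁ ≠ 𝔭₂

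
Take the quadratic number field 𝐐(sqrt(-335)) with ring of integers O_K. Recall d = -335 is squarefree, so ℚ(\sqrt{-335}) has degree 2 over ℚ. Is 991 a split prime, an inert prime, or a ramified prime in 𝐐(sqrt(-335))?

-335 mod 4 = 1, hence disc K = -335 and O_K = ℤ[(1+√-335)/2].
Since gcd(991, -335) = 1 the prime 991 does not ramify.
(-335/991) = 656^495 mod 991 = 990, giving Legendre symbol -1.
d is a non-residue mod p, hence 991 remains inert in O_K.

991 remains inert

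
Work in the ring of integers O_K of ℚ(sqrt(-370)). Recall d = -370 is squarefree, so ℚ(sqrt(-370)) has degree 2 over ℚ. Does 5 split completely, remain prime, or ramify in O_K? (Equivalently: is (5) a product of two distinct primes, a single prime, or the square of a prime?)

Since -370 ≢ 1 mod 4, the ring of integers is ℤ[√-370] with discriminant 4·(-370) = -1480.
disc(K) = -1480 = 5·(-296), so p = 5 is ramified.

ramifies in O_K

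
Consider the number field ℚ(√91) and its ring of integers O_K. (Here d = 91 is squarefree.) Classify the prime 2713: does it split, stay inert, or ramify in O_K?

d = 91 ≡ 3 (mod 4), so O_K = ℤ[√91] and disc(K) = 4d = 364.
2713 ∤ 364, so 2713 is unramified.
Legendre symbol by Euler's criterion: (91/2713) ≡ 91^1356 ≡ 1 (mod 2713), i.e. (91/2713) = 1.
(91/2713) = 1, so 2713 splits.

splits completely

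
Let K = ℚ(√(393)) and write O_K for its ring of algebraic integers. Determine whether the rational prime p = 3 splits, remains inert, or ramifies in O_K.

ramified — (3) = 𝔭²

Since 393 ≡ 1 mod 4, the ring of integers is ℤ[(1+√393)/2] with discriminant 393.
Ramification test: 3 | 393. The prime 3 ramifies in K.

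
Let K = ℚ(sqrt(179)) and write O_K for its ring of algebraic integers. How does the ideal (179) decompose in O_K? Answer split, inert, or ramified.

Since 179 ≢ 1 mod 4, the ring of integers is ℤ[√179] with discriminant 4·179 = 716.
disc(K) = 716 = 179·4, so p = 179 is ramified.

ramifies in O_K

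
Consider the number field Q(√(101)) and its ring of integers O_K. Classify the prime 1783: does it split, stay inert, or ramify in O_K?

1783 remains inert

Since 101 ≡ 1 mod 4, the ring of integers is ℤ[(1+√101)/2] with discriminant 101.
Since gcd(1783, 101) = 1 the prime 1783 does not ramify.
Euler's criterion: 101^891 mod 1783 = 1782. Thus (101|1783) = -1.
Legendre symbol -1 ⇒ 1783 is inert.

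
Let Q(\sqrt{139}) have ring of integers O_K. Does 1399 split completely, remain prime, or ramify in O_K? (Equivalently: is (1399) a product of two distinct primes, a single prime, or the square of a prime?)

p is inert

139 mod 4 = 3, hence disc K = 4·139 = 556 and O_K = ℤ[√139].
disc(K) = 556 is not divisible by 1399; 1399 is unramified.
Compute (139/1399) via Euler: 139^((1399-1)/2) mod 1399 = 1398, so (139/1399) = -1.
Legendre symbol -1 ⇒ 1399 is inert.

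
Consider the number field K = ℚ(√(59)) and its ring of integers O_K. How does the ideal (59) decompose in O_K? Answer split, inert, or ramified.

59 mod 4 = 3, hence disc K = 4·59 = 236 and O_K = ℤ[√59].
59 divides disc(K) = 236, so 59 ramifies.

ramifies in O_K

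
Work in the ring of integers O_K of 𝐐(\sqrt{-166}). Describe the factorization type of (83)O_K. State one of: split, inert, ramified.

-166 mod 4 = 2, hence disc K = 4·(-166) = -664 and O_K = ℤ[√-166].
83 divides disc(K) = -664, so 83 ramifies.

p ramifies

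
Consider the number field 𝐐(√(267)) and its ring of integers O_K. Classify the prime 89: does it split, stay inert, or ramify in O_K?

Since 267 ≢ 1 mod 4, the ring of integers is ℤ[√267] with discriminant 4·267 = 1068.
89 divides disc(K) = 1068, so 89 ramifies.

p ramifies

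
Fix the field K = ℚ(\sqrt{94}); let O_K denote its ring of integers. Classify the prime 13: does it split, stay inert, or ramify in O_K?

split — (13) = 𝔭₁𝔭₂ with 𝔭₁ ≠ 𝔭₂

d = 94 ≡ 2 (mod 4), so O_K = ℤ[√94] and disc(K) = 4d = 376.
Since gcd(13, 376) = 1 the prime 13 does not ramify.
Euler's criterion: 94^6 mod 13 = 1. Thus (94|13) = 1.
(94/13) = 1, so 13 splits.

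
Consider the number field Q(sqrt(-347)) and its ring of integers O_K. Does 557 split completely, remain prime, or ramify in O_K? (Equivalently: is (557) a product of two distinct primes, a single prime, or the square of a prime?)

inert — (557) stays prime in O_K

Since -347 ≡ 1 mod 4, the ring of integers is ℤ[(1+√-347)/2] with discriminant -347.
Since gcd(557, -347) = 1 the prime 557 does not ramify.
Compute (-347/557) via Euler: 210^((557-1)/2) mod 557 = 556, so (-347/557) = -1.
Legendre symbol -1 ⇒ 557 is inert.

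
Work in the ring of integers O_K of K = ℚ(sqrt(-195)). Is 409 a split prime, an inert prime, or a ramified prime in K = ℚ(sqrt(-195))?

409 remains inert

d = -195 ≡ 1 (mod 4), so O_K = ℤ[(1+√-195)/2] and disc(K) = d = -195.
disc(K) = -195 is not divisible by 409; 409 is unramified.
Legendre symbol by Euler's criterion: (-195/409) ≡ (-195)^204 ≡ 408 (mod 409), i.e. (-195/409) = -1.
Legendre symbol -1 ⇒ 409 is inert.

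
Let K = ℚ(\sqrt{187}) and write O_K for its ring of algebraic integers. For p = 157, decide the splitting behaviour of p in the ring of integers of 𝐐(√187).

187 mod 4 = 3, hence disc K = 4·187 = 748 and O_K = ℤ[√187].
Since gcd(157, 748) = 1 the prime 157 does not ramify.
Legendre symbol by Euler's criterion: (187/157) ≡ 187^78 ≡ 1 (mod 157), i.e. (187/157) = 1.
Legendre symbol 1 ⇒ 157 is split.

split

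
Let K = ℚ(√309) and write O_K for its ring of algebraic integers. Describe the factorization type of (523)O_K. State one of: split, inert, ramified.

p splits

309 mod 4 = 1, hence disc K = 309 and O_K = ℤ[(1+√309)/2].
Since gcd(523, 309) = 1 the prime 523 does not ramify.
(309/523) = 309^261 mod 523 = 1, giving Legendre symbol 1.
(309/523) = 1, so 523 splits.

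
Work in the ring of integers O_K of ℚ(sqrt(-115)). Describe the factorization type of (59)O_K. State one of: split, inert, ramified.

d = -115 ≡ 1 (mod 4), so O_K = ℤ[(1+√-115)/2] and disc(K) = d = -115.
disc(K) = -115 is not divisible by 59; 59 is unramified.
Legendre symbol by Euler's criterion: (-115/59) ≡ (-115)^29 ≡ 1 (mod 59), i.e. (-115/59) = 1.
(-115/59) = 1, so 59 splits.

splits completely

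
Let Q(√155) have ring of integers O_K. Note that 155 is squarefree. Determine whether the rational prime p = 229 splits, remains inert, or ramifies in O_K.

229 remains inert

d = 155 ≡ 3 (mod 4), so O_K = ℤ[√155] and disc(K) = 4d = 620.
disc(K) = 620 is not divisible by 229; 229 is unramified.
Compute (155/229) via Euler: 155^((229-1)/2) mod 229 = 228, so (155/229) = -1.
Legendre symbol -1 ⇒ 229 is inert.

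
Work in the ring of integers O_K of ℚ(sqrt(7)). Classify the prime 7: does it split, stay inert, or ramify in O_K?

7 is ramified

7 mod 4 = 3, hence disc K = 4·7 = 28 and O_K = ℤ[√7].
Ramification test: 7 | 28. The prime 7 ramifies in K.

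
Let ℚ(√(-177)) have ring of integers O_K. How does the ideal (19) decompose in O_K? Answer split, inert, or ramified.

-177 mod 4 = 3, hence disc K = 4·(-177) = -708 and O_K = ℤ[√-177].
Since gcd(19, -708) = 1 the prime 19 does not ramify.
Compute (-177/19) via Euler: 13^((19-1)/2) mod 19 = 18, so (-177/19) = -1.
d is a non-residue mod p, hence 19 remains inert in O_K.

remains prime (inert)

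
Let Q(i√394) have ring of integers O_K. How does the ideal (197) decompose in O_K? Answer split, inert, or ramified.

ramified

-394 mod 4 = 2, hence disc K = 4·(-394) = -1576 and O_K = ℤ[√-394].
Ramification test: 197 | -1576. The prime 197 ramifies in K.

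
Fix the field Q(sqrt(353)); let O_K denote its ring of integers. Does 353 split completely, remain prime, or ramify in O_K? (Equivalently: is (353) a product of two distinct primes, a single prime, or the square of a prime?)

Since 353 ≡ 1 mod 4, the ring of integers is ℤ[(1+√353)/2] with discriminant 353.
disc(K) = 353 = 353·1, so p = 353 is ramified.

353 is ramified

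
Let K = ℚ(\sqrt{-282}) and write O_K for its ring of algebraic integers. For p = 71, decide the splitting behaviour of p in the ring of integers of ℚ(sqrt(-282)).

-282 mod 4 = 2, hence disc K = 4·(-282) = -1128 and O_K = ℤ[√-282].
71 ∤ -1128, so 71 is unramified.
Euler's criterion: (-282)^35 mod 71 = 1. Thus (-282|71) = 1.
(-282/71) = 1, so 71 splits.

p splits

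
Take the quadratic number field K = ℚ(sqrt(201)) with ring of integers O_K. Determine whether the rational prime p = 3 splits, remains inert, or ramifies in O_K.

ramified — (3) = 𝔭²

201 mod 4 = 1, hence disc K = 201 and O_K = ℤ[(1+√201)/2].
disc(K) = 201 = 3·67, so p = 3 is ramified.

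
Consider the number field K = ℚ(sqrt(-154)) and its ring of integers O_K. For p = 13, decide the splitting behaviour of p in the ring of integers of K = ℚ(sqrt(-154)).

Since -154 ≢ 1 mod 4, the ring of integers is ℤ[√-154] with discriminant 4·(-154) = -616.
disc(K) = -616 is not divisible by 13; 13 is unramified.
Legendre symbol by Euler's criterion: (-154/13) ≡ (-154)^6 ≡ 12 (mod 13), i.e. (-154/13) = -1.
d is a non-residue mod p, hence 13 remains inert in O_K.

inert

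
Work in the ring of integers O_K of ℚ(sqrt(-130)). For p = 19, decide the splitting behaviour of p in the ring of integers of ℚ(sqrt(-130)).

remains prime (inert)

-130 mod 4 = 2, hence disc K = 4·(-130) = -520 and O_K = ℤ[√-130].
disc(K) = -520 is not divisible by 19; 19 is unramified.
(-130/19) = 3^9 mod 19 = 18, giving Legendre symbol -1.
(-130/19) = -1, so 19 is inert.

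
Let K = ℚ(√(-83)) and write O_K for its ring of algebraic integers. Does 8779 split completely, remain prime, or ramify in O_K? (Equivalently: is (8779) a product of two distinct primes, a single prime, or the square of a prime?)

d = -83 ≡ 1 (mod 4), so O_K = ℤ[(1+√-83)/2] and disc(K) = d = -83.
8779 ∤ -83, so 8779 is unramified.
Euler's criterion: (-83)^4389 mod 8779 = 1. Thus (-83|8779) = 1.
(-83/8779) = 1, so 8779 splits.

8779 splits in O_K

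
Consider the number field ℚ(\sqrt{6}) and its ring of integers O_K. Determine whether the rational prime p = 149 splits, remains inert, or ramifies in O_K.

split

d = 6 ≡ 2 (mod 4), so O_K = ℤ[√6] and disc(K) = 4d = 24.
149 ∤ 24, so 149 is unramified.
Legendre symbol by Euler's criterion: (6/149) ≡ 6^74 ≡ 1 (mod 149), i.e. (6/149) = 1.
(6/149) = 1, so 149 splits.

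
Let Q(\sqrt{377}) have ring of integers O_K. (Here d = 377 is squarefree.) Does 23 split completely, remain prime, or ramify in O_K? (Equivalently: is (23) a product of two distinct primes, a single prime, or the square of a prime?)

Since 377 ≡ 1 mod 4, the ring of integers is ℤ[(1+√377)/2] with discriminant 377.
23 ∤ 377, so 23 is unramified.
Legendre symbol by Euler's criterion: (377/23) ≡ 377^11 ≡ 1 (mod 23), i.e. (377/23) = 1.
d is a quadratic residue mod p, hence 23 splits in O_K.

split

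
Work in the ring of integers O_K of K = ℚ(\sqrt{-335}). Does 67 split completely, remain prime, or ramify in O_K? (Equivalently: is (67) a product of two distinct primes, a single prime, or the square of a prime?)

-335 mod 4 = 1, hence disc K = -335 and O_K = ℤ[(1+√-335)/2].
Ramification test: 67 | -335. The prime 67 ramifies in K.

ramified — (67) = 𝔭²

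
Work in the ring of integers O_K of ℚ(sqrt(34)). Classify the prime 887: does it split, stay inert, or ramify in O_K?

d = 34 ≡ 2 (mod 4), so O_K = ℤ[√34] and disc(K) = 4d = 136.
Since gcd(887, 136) = 1 the prime 887 does not ramify.
(34/887) = 34^443 mod 887 = 886, giving Legendre symbol -1.
Legendre symbol -1 ⇒ 887 is inert.

887 remains inert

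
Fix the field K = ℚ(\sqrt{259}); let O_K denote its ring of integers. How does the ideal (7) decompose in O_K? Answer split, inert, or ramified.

Since 259 ≢ 1 mod 4, the ring of integers is ℤ[√259] with discriminant 4·259 = 1036.
Ramification test: 7 | 1036. The prime 7 ramifies in K.

ramifies in O_K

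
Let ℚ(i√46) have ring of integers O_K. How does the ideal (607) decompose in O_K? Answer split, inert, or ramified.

p splits

-46 mod 4 = 2, hence disc K = 4·(-46) = -184 and O_K = ℤ[√-46].
607 ∤ -184, so 607 is unramified.
Compute (-46/607) via Euler: 561^((607-1)/2) mod 607 = 1, so (-46/607) = 1.
d is a quadratic residue mod p, hence 607 splits in O_K.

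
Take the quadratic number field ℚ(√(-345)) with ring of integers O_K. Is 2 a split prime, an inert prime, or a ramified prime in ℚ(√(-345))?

d = -345 ≡ 3 (mod 4), so O_K = ℤ[√-345] and disc(K) = 4d = -1380.
Ramification test: 2 | -1380. The prime 2 ramifies in K.

2 is ramified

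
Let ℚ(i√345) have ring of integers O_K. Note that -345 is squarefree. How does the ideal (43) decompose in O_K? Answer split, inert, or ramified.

-345 mod 4 = 3, hence disc K = 4·(-345) = -1380 and O_K = ℤ[√-345].
43 ∤ -1380, so 43 is unramified.
Compute (-345/43) via Euler: 42^((43-1)/2) mod 43 = 42, so (-345/43) = -1.
(-345/43) = -1, so 43 is inert.

inert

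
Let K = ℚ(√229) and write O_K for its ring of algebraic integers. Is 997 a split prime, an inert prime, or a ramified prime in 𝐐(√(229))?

d = 229 ≡ 1 (mod 4), so O_K = ℤ[(1+√229)/2] and disc(K) = d = 229.
997 ∤ 229, so 997 is unramified.
Legendre symbol by Euler's criterion: (229/997) ≡ 229^498 ≡ 1 (mod 997), i.e. (229/997) = 1.
Legendre symbol 1 ⇒ 997 is split.

splits completely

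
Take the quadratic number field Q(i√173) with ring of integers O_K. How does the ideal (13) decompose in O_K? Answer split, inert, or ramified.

Since -173 ≢ 1 mod 4, the ring of integers is ℤ[√-173] with discriminant 4·(-173) = -692.
13 ∤ -692, so 13 is unramified.
(-173/13) = 9^6 mod 13 = 1, giving Legendre symbol 1.
d is a quadratic residue mod p, hence 13 splits in O_K.

split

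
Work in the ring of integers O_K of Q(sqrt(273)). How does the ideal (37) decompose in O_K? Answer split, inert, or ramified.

remains prime (inert)

d = 273 ≡ 1 (mod 4), so O_K = ℤ[(1+√273)/2] and disc(K) = d = 273.
37 ∤ 273, so 37 is unramified.
Euler's criterion: 273^18 mod 37 = 36. Thus (273|37) = -1.
Legendre symbol -1 ⇒ 37 is inert.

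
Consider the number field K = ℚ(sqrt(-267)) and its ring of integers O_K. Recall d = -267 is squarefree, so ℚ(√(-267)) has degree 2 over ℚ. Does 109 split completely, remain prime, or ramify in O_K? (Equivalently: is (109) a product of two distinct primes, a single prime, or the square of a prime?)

Since -267 ≡ 1 mod 4, the ring of integers is ℤ[(1+√-267)/2] with discriminant -267.
disc(K) = -267 is not divisible by 109; 109 is unramified.
Legendre symbol by Euler's criterion: (-267/109) ≡ (-267)^54 ≡ 1 (mod 109), i.e. (-267/109) = 1.
d is a quadratic residue mod p, hence 109 splits in O_K.

split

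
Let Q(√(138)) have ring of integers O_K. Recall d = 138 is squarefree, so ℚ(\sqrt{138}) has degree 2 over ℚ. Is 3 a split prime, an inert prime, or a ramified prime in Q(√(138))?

p ramifies

Since 138 ≢ 1 mod 4, the ring of integers is ℤ[√138] with discriminant 4·138 = 552.
3 divides disc(K) = 552, so 3 ramifies.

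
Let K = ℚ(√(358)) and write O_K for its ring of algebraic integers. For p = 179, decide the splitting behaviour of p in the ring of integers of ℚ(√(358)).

ramified

358 mod 4 = 2, hence disc K = 4·358 = 1432 and O_K = ℤ[√358].
disc(K) = 1432 = 179·8, so p = 179 is ramified.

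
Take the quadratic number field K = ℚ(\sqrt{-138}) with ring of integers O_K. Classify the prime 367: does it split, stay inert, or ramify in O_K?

p splits

d = -138 ≡ 2 (mod 4), so O_K = ℤ[√-138] and disc(K) = 4d = -552.
Since gcd(367, -552) = 1 the prime 367 does not ramify.
Compute (-138/367) via Euler: 229^((367-1)/2) mod 367 = 1, so (-138/367) = 1.
Legendre symbol 1 ⇒ 367 is split.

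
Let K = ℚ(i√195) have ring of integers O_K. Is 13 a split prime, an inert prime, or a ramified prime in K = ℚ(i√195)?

13 is ramified

-195 mod 4 = 1, hence disc K = -195 and O_K = ℤ[(1+√-195)/2].
13 divides disc(K) = -195, so 13 ramifies.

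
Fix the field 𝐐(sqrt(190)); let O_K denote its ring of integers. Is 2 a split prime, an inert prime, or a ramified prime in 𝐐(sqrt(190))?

ramified

190 mod 4 = 2, hence disc K = 4·190 = 760 and O_K = ℤ[√190].
disc(K) = 760 = 2·380, so p = 2 is ramified.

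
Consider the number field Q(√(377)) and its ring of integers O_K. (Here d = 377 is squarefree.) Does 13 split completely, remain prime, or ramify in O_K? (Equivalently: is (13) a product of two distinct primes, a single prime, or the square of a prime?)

ramifies in O_K

Since 377 ≡ 1 mod 4, the ring of integers is ℤ[(1+√377)/2] with discriminant 377.
disc(K) = 377 = 13·29, so p = 13 is ramified.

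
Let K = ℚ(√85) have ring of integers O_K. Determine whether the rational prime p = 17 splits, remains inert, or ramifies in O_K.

ramified — (17) = 𝔭²

Since 85 ≡ 1 mod 4, the ring of integers is ℤ[(1+√85)/2] with discriminant 85.
17 divides disc(K) = 85, so 17 ramifies.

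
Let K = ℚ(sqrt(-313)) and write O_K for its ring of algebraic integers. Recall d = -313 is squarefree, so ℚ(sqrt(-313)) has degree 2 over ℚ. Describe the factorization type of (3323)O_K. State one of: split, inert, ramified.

split — (3323) = 𝔭₁𝔭₂ with 𝔭₁ ≠ 𝔭₂

Since -313 ≢ 1 mod 4, the ring of integers is ℤ[√-313] with discriminant 4·(-313) = -1252.
Since gcd(3323, -1252) = 1 the prime 3323 does not ramify.
Compute (-313/3323) via Euler: 3010^((3323-1)/2) mod 3323 = 1, so (-313/3323) = 1.
d is a quadratic residue mod p, hence 3323 splits in O_K.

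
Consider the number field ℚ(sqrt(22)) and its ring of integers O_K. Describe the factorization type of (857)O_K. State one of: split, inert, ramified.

857 remains inert

d = 22 ≡ 2 (mod 4), so O_K = ℤ[√22] and disc(K) = 4d = 88.
Since gcd(857, 88) = 1 the prime 857 does not ramify.
Compute (22/857) via Euler: 22^((857-1)/2) mod 857 = 856, so (22/857) = -1.
(22/857) = -1, so 857 is inert.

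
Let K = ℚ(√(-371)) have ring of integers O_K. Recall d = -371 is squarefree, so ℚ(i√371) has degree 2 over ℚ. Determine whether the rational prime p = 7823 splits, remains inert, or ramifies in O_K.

d = -371 ≡ 1 (mod 4), so O_K = ℤ[(1+√-371)/2] and disc(K) = d = -371.
disc(K) = -371 is not divisible by 7823; 7823 is unramified.
Legendre symbol by Euler's criterion: (-371/7823) ≡ (-371)^3911 ≡ 7822 (mod 7823), i.e. (-371/7823) = -1.
(-371/7823) = -1, so 7823 is inert.

remains prime (inert)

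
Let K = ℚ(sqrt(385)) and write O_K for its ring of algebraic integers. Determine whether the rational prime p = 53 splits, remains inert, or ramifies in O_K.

d = 385 ≡ 1 (mod 4), so O_K = ℤ[(1+√385)/2] and disc(K) = d = 385.
53 ∤ 385, so 53 is unramified.
Legendre symbol by Euler's criterion: (385/53) ≡ 385^26 ≡ 52 (mod 53), i.e. (385/53) = -1.
d is a non-residue mod p, hence 53 remains inert in O_K.

inert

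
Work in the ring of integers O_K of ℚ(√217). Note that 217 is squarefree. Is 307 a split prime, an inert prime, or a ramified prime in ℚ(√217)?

217 mod 4 = 1, hence disc K = 217 and O_K = ℤ[(1+√217)/2].
307 ∤ 217, so 307 is unramified.
(217/307) = 217^153 mod 307 = 306, giving Legendre symbol -1.
d is a non-residue mod p, hence 307 remains inert in O_K.

remains prime (inert)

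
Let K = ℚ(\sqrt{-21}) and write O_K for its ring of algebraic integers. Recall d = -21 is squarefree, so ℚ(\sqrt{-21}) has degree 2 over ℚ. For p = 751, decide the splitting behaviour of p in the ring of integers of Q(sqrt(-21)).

Since -21 ≢ 1 mod 4, the ring of integers is ℤ[√-21] with discriminant 4·(-21) = -84.
Since gcd(751, -84) = 1 the prime 751 does not ramify.
Euler's criterion: (-21)^375 mod 751 = 750. Thus (-21|751) = -1.
(-21/751) = -1, so 751 is inert.

751 remains inert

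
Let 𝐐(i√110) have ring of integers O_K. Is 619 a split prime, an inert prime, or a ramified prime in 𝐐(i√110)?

remains prime (inert)

d = -110 ≡ 2 (mod 4), so O_K = ℤ[√-110] and disc(K) = 4d = -440.
Since gcd(619, -440) = 1 the prime 619 does not ramify.
Legendre symbol by Euler's criterion: (-110/619) ≡ (-110)^309 ≡ 618 (mod 619), i.e. (-110/619) = -1.
Legendre symbol -1 ⇒ 619 is inert.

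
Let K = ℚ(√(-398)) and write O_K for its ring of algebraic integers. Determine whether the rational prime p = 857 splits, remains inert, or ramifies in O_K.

Since -398 ≢ 1 mod 4, the ring of integers is ℤ[√-398] with discriminant 4·(-398) = -1592.
disc(K) = -1592 is not divisible by 857; 857 is unramified.
(-398/857) = 459^428 mod 857 = 1, giving Legendre symbol 1.
d is a quadratic residue mod p, hence 857 splits in O_K.

splits completely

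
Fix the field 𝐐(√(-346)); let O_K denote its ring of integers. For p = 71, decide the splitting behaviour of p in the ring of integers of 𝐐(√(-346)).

Since -346 ≢ 1 mod 4, the ring of integers is ℤ[√-346] with discriminant 4·(-346) = -1384.
Since gcd(71, -1384) = 1 the prime 71 does not ramify.
Compute (-346/71) via Euler: 9^((71-1)/2) mod 71 = 1, so (-346/71) = 1.
d is a quadratic residue mod p, hence 71 splits in O_K.

splits completely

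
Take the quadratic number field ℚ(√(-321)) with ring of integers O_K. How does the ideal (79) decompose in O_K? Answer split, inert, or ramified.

Since -321 ≢ 1 mod 4, the ring of integers is ℤ[√-321] with discriminant 4·(-321) = -1284.
disc(K) = -1284 is not divisible by 79; 79 is unramified.
Euler's criterion: (-321)^39 mod 79 = 78. Thus (-321|79) = -1.
(-321/79) = -1, so 79 is inert.

remains prime (inert)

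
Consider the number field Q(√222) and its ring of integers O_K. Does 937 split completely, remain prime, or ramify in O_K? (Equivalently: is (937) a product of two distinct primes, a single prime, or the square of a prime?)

splits completely

Since 222 ≢ 1 mod 4, the ring of integers is ℤ[√222] with discriminant 4·222 = 888.
Since gcd(937, 888) = 1 the prime 937 does not ramify.
Compute (222/937) via Euler: 222^((937-1)/2) mod 937 = 1, so (222/937) = 1.
d is a quadratic residue mod p, hence 937 splits in O_K.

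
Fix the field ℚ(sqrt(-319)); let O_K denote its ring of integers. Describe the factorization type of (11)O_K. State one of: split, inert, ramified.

ramified

Since -319 ≡ 1 mod 4, the ring of integers is ℤ[(1+√-319)/2] with discriminant -319.
Ramification test: 11 | -319. The prime 11 ramifies in K.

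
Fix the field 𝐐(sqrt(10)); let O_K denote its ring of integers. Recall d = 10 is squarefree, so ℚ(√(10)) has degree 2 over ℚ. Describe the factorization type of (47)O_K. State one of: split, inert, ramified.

Since 10 ≢ 1 mod 4, the ring of integers is ℤ[√10] with discriminant 4·10 = 40.
disc(K) = 40 is not divisible by 47; 47 is unramified.
Compute (10/47) via Euler: 10^((47-1)/2) mod 47 = 46, so (10/47) = -1.
(10/47) = -1, so 47 is inert.

remains prime (inert)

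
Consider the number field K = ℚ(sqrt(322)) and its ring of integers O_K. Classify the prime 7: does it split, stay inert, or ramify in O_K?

ramified

Since 322 ≢ 1 mod 4, the ring of integers is ℤ[√322] with discriminant 4·322 = 1288.
Ramification test: 7 | 1288. The prime 7 ramifies in K.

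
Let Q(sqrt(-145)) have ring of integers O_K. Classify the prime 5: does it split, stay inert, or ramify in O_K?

ramified — (5) = 𝔭²

d = -145 ≡ 3 (mod 4), so O_K = ℤ[√-145] and disc(K) = 4d = -580.
disc(K) = -580 = 5·(-116), so p = 5 is ramified.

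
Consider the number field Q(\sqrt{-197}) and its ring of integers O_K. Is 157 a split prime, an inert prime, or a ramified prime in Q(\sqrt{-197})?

-197 mod 4 = 3, hence disc K = 4·(-197) = -788 and O_K = ℤ[√-197].
Since gcd(157, -788) = 1 the prime 157 does not ramify.
Compute (-197/157) via Euler: 117^((157-1)/2) mod 157 = 1, so (-197/157) = 1.
d is a quadratic residue mod p, hence 157 splits in O_K.

157 splits in O_K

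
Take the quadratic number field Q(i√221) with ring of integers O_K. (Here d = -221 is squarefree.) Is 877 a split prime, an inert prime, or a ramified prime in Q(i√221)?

p splits

-221 mod 4 = 3, hence disc K = 4·(-221) = -884 and O_K = ℤ[√-221].
Since gcd(877, -884) = 1 the prime 877 does not ramify.
(-221/877) = 656^438 mod 877 = 1, giving Legendre symbol 1.
Legendre symbol 1 ⇒ 877 is split.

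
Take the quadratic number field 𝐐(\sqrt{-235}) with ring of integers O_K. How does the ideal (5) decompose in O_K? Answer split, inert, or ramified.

Since -235 ≡ 1 mod 4, the ring of integers is ℤ[(1+√-235)/2] with discriminant -235.
5 divides disc(K) = -235, so 5 ramifies.

ramified — (5) = 𝔭²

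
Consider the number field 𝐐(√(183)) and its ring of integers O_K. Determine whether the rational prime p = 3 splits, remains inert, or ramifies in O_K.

d = 183 ≡ 3 (mod 4), so O_K = ℤ[√183] and disc(K) = 4d = 732.
Ramification test: 3 | 732. The prime 3 ramifies in K.

3 is ramified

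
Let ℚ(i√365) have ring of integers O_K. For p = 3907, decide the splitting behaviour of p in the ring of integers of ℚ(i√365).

splits completely

-365 mod 4 = 3, hence disc K = 4·(-365) = -1460 and O_K = ℤ[√-365].
Since gcd(3907, -1460) = 1 the prime 3907 does not ramify.
Euler's criterion: (-365)^1953 mod 3907 = 1. Thus (-365|3907) = 1.
(-365/3907) = 1, so 3907 splits.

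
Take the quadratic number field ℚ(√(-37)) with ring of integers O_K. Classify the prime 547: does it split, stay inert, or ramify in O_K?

p splits

Since -37 ≢ 1 mod 4, the ring of integers is ℤ[√-37] with discriminant 4·(-37) = -148.
Since gcd(547, -148) = 1 the prime 547 does not ramify.
Compute (-37/547) via Euler: 510^((547-1)/2) mod 547 = 1, so (-37/547) = 1.
d is a quadratic residue mod p, hence 547 splits in O_K.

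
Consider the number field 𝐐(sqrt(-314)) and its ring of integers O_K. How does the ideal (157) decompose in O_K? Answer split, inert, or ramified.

-314 mod 4 = 2, hence disc K = 4·(-314) = -1256 and O_K = ℤ[√-314].
Ramification test: 157 | -1256. The prime 157 ramifies in K.

ramified — (157) = 𝔭²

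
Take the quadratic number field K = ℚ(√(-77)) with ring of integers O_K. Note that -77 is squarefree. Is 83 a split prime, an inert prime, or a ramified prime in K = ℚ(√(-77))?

p is inert

-77 mod 4 = 3, hence disc K = 4·(-77) = -308 and O_K = ℤ[√-77].
disc(K) = -308 is not divisible by 83; 83 is unramified.
Legendre symbol by Euler's criterion: (-77/83) ≡ (-77)^41 ≡ 82 (mod 83), i.e. (-77/83) = -1.
Legendre symbol -1 ⇒ 83 is inert.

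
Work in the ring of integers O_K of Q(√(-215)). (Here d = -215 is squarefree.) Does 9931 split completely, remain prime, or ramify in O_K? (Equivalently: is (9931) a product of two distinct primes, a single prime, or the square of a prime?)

p splits

Since -215 ≡ 1 mod 4, the ring of integers is ℤ[(1+√-215)/2] with discriminant -215.
Since gcd(9931, -215) = 1 the prime 9931 does not ramify.
Euler's criterion: (-215)^4965 mod 9931 = 1. Thus (-215|9931) = 1.
Legendre symbol 1 ⇒ 9931 is split.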